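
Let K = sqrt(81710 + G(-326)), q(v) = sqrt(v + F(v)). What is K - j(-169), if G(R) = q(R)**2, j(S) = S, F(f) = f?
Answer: 169 + sqrt(81058) ≈ 453.71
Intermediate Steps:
q(v) = sqrt(2)*sqrt(v) (q(v) = sqrt(v + v) = sqrt(2*v) = sqrt(2)*sqrt(v))
G(R) = 2*R (G(R) = (sqrt(2)*sqrt(R))**2 = 2*R)
K = sqrt(81058) (K = sqrt(81710 + 2*(-326)) = sqrt(81710 - 652) = sqrt(81058) ≈ 284.71)
K - j(-169) = sqrt(81058) - 1*(-169) = sqrt(81058) + 169 = 169 + sqrt(81058)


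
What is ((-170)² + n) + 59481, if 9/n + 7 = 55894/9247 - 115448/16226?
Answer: 1092036616276/12356167 ≈ 88380.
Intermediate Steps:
n = -13779351/12356167 (n = 9/(-7 + (55894/9247 - 115448/16226)) = 9/(-7 + (55894*(1/9247) - 115448*1/16226)) = 9/(-7 + (55894/9247 - 57724/8113)) = 9/(-7 - 1638894/1531039) = 9/(-12356167/1531039) = 9*(-1531039/12356167) = -13779351/12356167 ≈ -1.1152)
((-170)² + n) + 59481 = ((-170)² - 13779351/12356167) + 59481 = (28900 - 13779351/12356167) + 59481 = 357079446949/12356167 + 59481 = 1092036616276/12356167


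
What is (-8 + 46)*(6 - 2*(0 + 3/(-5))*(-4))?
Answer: 228/5 ≈ 45.600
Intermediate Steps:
(-8 + 46)*(6 - 2*(0 + 3/(-5))*(-4)) = 38*(6 - 2*(0 + 3*(-⅕))*(-4)) = 38*(6 - 2*(0 - ⅗)*(-4)) = 38*(6 - (-6)*(-4)/5) = 38*(6 - 2*12/5) = 38*(6 - 24/5) = 38*(6/5) = 228/5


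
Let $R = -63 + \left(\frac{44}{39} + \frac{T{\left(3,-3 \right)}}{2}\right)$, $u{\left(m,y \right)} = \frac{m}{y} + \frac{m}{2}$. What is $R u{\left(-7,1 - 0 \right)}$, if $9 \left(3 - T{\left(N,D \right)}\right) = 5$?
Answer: $\frac{24836}{39} \approx 636.82$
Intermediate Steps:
$T{\left(N,D \right)} = \frac{22}{9}$ ($T{\left(N,D \right)} = 3 - \frac{5}{9} = \frac{22}{9}$)
$u{\left(m,y \right)} = \frac{m}{2} + \frac{m}{y}$ ($u{\left(m,y \right)} = \frac{m}{y} + m \frac{1}{2} = \frac{m}{y} + \frac{m}{2} = \frac{m}{2} + \frac{m}{y}$)
$R = - \frac{7096}{117}$ ($R = -63 + \left(\frac{44}{39} + \frac{22}{9 \cdot 2}\right) = -63 + \left(44 \cdot \frac{1}{39} + \frac{22}{9} \cdot \frac{1}{2}\right) = -63 + \left(\frac{44}{39} + \frac{11}{9}\right) = -63 + \frac{275}{117} = - \frac{7096}{117} \approx -60.65$)
$R u{\left(-7,1 - 0 \right)} = - \frac{7096 \left(\frac{1}{2} \left(-7\right) - \frac{7}{1 - 0}\right)}{117} = - \frac{7096 \left(- \frac{7}{2} - \frac{7}{1 + 0}\right)}{117} = - \frac{7096 \left(- \frac{7}{2} - \frac{7}{1}\right)}{117} = - \frac{7096 \left(- \frac{7}{2} - 7\right)}{117} = \left(- \frac{7096}{117}\right) \left(- \frac{21}{2}\right) = \frac{24836}{39}$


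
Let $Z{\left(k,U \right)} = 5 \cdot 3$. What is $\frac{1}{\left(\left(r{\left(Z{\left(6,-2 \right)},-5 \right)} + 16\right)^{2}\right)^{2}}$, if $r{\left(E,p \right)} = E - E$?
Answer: $\frac{1}{65536} \approx 1.5259 \cdot 10^{-5}$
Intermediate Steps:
$Z{\left(k,U \right)} = 15$
$r{\left(E,p \right)} = 0$
$\frac{1}{\left(\left(r{\left(Z{\left(6,-2 \right)},-5 \right)} + 16\right)^{2}\right)^{2}} = \frac{1}{\left(\left(0 + 16\right)^{2}\right)^{2}} = \frac{1}{\left(16^{2}\right)^{2}} = \frac{1}{256^{2}} = \frac{1}{65536}$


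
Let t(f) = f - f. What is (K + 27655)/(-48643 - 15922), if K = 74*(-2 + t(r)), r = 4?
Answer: -27507/64565 ≈ -0.42604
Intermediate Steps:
t(f) = 0
K = -148 (K = 74*(-2 + 0) = 74*(-2) = -148)
(K + 27655)/(-48643 - 15922) = (-148 + 27655)/(-48643 - 15922) = 27507/(-64565) = 27507*(-1/64565) = -27507/64565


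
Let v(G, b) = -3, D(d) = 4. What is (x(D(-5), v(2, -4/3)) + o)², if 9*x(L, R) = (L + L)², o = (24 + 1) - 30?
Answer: 361/81 ≈ 4.4568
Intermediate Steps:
o = -5 (o = 25 - 30 = -5)
x(L, R) = 4*L²/9 (x(L, R) = (L + L)²/9 = (2*L)²/9 = (4*L²)/9 = 4*L²/9)
(x(D(-5), v(2, -4/3)) + o)² = ((4/9)*4² - 5)² = ((4/9)*16 - 5)² = (64/9 - 5)² = (19/9)² = 361/81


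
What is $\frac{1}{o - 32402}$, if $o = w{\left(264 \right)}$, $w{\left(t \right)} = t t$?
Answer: $\frac{1}{37294} \approx 2.6814 \cdot 10^{-5}$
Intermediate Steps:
$w{\left(t \right)} = t^{2}$
$o = 69696$ ($o = 264^{2} = 69696$)
$\frac{1}{o - 32402} = \frac{1}{69696 - 32402} = \frac{1}{37294}$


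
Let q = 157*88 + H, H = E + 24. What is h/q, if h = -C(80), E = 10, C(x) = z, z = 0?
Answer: 0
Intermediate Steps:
C(x) = 0
H = 34 (H = 10 + 24 = 34)
h = 0 (h = -1*0 = 0)
q = 13850 (q = 157*88 + 34 = 13816 + 34 = 13850)
h/q = 0/13850 = 0*(1/13850) = 0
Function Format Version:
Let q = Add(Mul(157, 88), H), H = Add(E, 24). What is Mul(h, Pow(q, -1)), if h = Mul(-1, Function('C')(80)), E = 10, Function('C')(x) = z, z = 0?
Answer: 0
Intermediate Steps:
Function('C')(x) = 0
H = 34 (H = Add(10, 24) = 34)
h = 0 (h = Mul(-1, 0) = 0)
q = 13850 (q = Add(Mul(157, 88), 34) = Add(13816, 34) = 13850)
Mul(h, Pow(q, -1)) = Mul(0, Pow(13850, -1)) = Mul(0, Rational(1, 13850)) = 0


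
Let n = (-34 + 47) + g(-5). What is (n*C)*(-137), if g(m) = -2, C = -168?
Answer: 253176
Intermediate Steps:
n = 11 (n = (-34 + 47) - 2 = 13 - 2 = 11)
(n*C)*(-137) = (11*(-168))*(-137) = -1848*(-137) = 253176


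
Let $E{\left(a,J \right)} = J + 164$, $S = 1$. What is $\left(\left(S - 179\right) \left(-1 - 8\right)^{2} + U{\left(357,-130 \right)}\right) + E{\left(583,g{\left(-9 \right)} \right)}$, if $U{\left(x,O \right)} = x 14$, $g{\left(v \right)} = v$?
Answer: $-9265$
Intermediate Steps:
$U{\left(x,O \right)} = 14 x$
$E{\left(a,J \right)} = 164 + J$
$\left(\left(S - 179\right) \left(-1 - 8\right)^{2} + U{\left(357,-130 \right)}\right) + E{\left(583,g{\left(-9 \right)} \right)} = \left(\left(1 - 179\right) \left(-1 - 8\right)^{2} + 14 \cdot 357\right) + \left(164 - 9\right) = \left(- 178 \left(-9\right)^{2} + 4998\right) + 155 = \left(\left(-178\right) 81 + 4998\right) + 155 = \left(-14418 + 4998\right) + 155 = -9420 + 155 = -9265$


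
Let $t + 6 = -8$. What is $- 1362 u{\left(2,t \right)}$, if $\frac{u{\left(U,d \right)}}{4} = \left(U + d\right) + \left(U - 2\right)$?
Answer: $65376$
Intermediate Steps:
$t = -14$ ($t = -6 - 8 = -14$)
$u{\left(U,d \right)} = -8 + 4 d + 8 U$ ($u{\left(U,d \right)} = 4 \left(\left(U + d\right) + \left(U - 2\right)\right) = 4 \left(\left(U + d\right) + \left(-2 + U\right)\right) = 4 \left(-2 + d + 2 U\right) = -8 + 4 d + 8 U$)
$- 1362 u{\left(2,t \right)} = - 1362 \left(-8 + 4 \left(-14\right) + 8 \cdot 2\right) = - 1362 \left(-8 - 56 + 16\right) = \left(-1362\right) \left(-48\right) = 65376$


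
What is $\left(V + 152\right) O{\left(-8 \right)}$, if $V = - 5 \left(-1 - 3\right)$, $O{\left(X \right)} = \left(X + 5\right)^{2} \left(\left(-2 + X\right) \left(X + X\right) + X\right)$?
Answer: $235296$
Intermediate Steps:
$O{\left(X \right)} = \left(5 + X\right)^{2} \left(X + 2 X \left(-2 + X\right)\right)$ ($O{\left(X \right)} = \left(5 + X\right)^{2} \left(\left(-2 + X\right) 2 X + X\right) = \left(5 + X\right)^{2} \left(2 X \left(-2 + X\right) + X\right) = \left(5 + X\right)^{2} \left(X + 2 X \left(-2 + X\right)\right)$)
$V = 20$ ($V = \left(-5\right) \left(-4\right) = 20$)
$\left(V + 152\right) O{\left(-8 \right)} = \left(20 + 152\right) \left(- 8 \left(5 - 8\right)^{2} \left(-3 + 2 \left(-8\right)\right)\right) = 172 \left(- 8 \left(-3\right)^{2} \left(-3 - 16\right)\right) = 172 \left(\left(-8\right) 9 \left(-19\right)\right) = 172 \cdot 1368 = 235296$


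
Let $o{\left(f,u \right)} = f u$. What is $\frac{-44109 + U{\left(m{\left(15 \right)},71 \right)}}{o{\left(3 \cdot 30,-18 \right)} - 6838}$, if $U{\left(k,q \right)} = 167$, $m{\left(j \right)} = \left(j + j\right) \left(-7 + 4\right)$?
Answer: $\frac{21971}{4229} \approx 5.1953$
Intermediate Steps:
$m{\left(j \right)} = - 6 j$ ($m{\left(j \right)} = 2 j \left(-3\right) = - 6 j$)
$\frac{-44109 + U{\left(m{\left(15 \right)},71 \right)}}{o{\left(3 \cdot 30,-18 \right)} - 6838} = \frac{-44109 + 167}{3 \cdot 30 \left(-18\right) - 6838} = - \frac{43942}{90 \left(-18\right) - 6838} = - \frac{43942}{-1620 - 6838} = - \frac{43942}{-8458} = \left(-43942\right) \left(- \frac{1}{8458}\right) = \frac{21971}{4229}$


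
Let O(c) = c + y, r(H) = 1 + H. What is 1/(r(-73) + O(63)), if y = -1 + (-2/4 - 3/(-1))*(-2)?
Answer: -1/15 ≈ -0.066667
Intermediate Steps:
y = -6 (y = -1 + (-2*1/4 - 3*(-1))*(-2) = -1 + (-1/2 + 3)*(-2) = -1 + (5/2)*(-2) = -1 - 5 = -6)
O(c) = -6 + c (O(c) = c - 6 = -6 + c)
1/(r(-73) + O(63)) = 1/((1 - 73) + (-6 + 63)) = 1/(-72 + 57) = 1/(-15) = -1/15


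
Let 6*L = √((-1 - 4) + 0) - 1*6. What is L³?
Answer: -7/12 + 103*I*√5/216 ≈ -0.58333 + 1.0663*I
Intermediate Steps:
L = -1 + I*√5/6 (L = (√((-1 - 4) + 0) - 1*6)/6 = (√(-5 + 0) - 6)/6 = (√(-5) - 6)/6 = (I*√5 - 6)/6 = (-6 + I*√5)/6 = -1 + I*√5/6 ≈ -1.0 + 0.37268*I)
L³ = (-1 + I*√5/6)³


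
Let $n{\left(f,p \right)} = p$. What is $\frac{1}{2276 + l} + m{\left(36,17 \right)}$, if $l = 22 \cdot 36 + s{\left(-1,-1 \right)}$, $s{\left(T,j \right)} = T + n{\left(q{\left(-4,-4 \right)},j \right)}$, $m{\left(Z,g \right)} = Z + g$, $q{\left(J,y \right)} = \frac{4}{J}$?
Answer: $\frac{162499}{3066} \approx 53.0$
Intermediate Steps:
$s{\left(T,j \right)} = T + j$
$l = 790$ ($l = 22 \cdot 36 - 2 = 792 - 2 = 790$)
$\frac{1}{2276 + l} + m{\left(36,17 \right)} = \frac{1}{2276 + 790} + \left(36 + 17\right) = \frac{1}{3066} + 53 = \frac{162499}{3066}$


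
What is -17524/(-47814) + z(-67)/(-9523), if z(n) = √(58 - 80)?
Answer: 674/1839 - I*√22/9523 ≈ 0.3665 - 0.00049254*I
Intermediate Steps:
z(n) = I*√22 (z(n) = √(-22) = I*√22)
-17524/(-47814) + z(-67)/(-9523) = -17524/(-47814) + (I*√22)/(-9523) = -17524*(-1/47814) + (I*√22)*(-1/9523) = 674/1839 - I*√22/9523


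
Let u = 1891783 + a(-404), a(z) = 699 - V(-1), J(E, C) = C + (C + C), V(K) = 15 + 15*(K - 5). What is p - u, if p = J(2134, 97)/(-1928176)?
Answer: -3649182986323/1928176 ≈ -1.8926e+6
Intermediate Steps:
V(K) = -60 + 15*K (V(K) = 15 + 15*(-5 + K) = 15 + (-75 + 15*K) = -60 + 15*K)
J(E, C) = 3*C (J(E, C) = C + 2*C = 3*C)
a(z) = 774 (a(z) = 699 - (-60 + 15*(-1)) = 699 - (-60 - 15) = 699 - 1*(-75) = 699 + 75 = 774)
p = -291/1928176 (p = (3*97)/(-1928176) = 291*(-1/1928176) = -291/1928176 ≈ -0.00015092)
u = 1892557 (u = 1891783 + 774 = 1892557)
p - u = -291/1928176 - 1*1892557 = -291/1928176 - 1892557 = -3649182986323/1928176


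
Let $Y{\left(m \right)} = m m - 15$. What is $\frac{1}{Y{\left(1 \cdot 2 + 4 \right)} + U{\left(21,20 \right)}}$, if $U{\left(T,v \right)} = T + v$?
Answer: $\frac{1}{62} \approx 0.016129$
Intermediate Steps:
$Y{\left(m \right)} = -15 + m^{2}$ ($Y{\left(m \right)} = m^{2} - 15 = -15 + m^{2}$)
$\frac{1}{Y{\left(1 \cdot 2 + 4 \right)} + U{\left(21,20 \right)}} = \frac{1}{\left(-15 + \left(1 \cdot 2 + 4\right)^{2}\right) + \left(21 + 20\right)} = \frac{1}{\left(-15 + \left(2 + 4\right)^{2}\right) + 41} = \frac{1}{\left(-15 + 6^{2}\right) + 41} = \frac{1}{\left(-15 + 36\right) + 41} = \frac{1}{21 + 41} = \frac{1}{62}$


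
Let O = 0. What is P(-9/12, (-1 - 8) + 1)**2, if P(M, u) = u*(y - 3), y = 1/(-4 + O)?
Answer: 676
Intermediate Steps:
y = -1/4 (y = 1/(-4 + 0) = 1/(-4) = -1/4 ≈ -0.25000)
P(M, u) = -13*u/4 (P(M, u) = u*(-1/4 - 3) = u*(-13/4) = -13*u/4)
P(-9/12, (-1 - 8) + 1)**2 = (-13*((-1 - 8) + 1)/4)**2 = (-13*(-9 + 1)/4)**2 = (-13/4*(-8))**2 = 26**2 = 676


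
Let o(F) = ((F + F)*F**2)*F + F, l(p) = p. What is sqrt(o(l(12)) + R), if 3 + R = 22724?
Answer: sqrt(64205) ≈ 253.39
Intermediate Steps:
R = 22721 (R = -3 + 22724 = 22721)
o(F) = F + 2*F**4 (o(F) = ((2*F)*F**2)*F + F = (2*F**3)*F + F = 2*F**4 + F = F + 2*F**4)
sqrt(o(l(12)) + R) = sqrt((12 + 2*12**4) + 22721) = sqrt((12 + 2*20736) + 22721) = sqrt((12 + 41472) + 22721) = sqrt(41484 + 22721) = sqrt(64205)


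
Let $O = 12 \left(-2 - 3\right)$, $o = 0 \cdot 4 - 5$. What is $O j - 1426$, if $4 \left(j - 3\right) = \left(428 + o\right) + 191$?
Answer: $-10816$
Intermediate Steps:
$o = -5$ ($o = 0 - 5 = -5$)
$O = -60$ ($O = 12 \left(-5\right) = -60$)
$j = \frac{313}{2}$ ($j = 3 + \frac{\left(428 - 5\right) + 191}{4} = 3 + \frac{423 + 191}{4} = 3 + \frac{1}{4} \cdot 614 = 3 + \frac{307}{2} = \frac{313}{2} \approx 156.5$)
$O j - 1426 = \left(-60\right) \frac{313}{2} - 1426 = -9390 - 1426 = -10816$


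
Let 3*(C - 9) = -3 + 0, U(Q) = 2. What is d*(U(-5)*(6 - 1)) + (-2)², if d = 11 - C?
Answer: 34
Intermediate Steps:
C = 8 (C = 9 + (-3 + 0)/3 = 9 + (⅓)*(-3) = 9 - 1 = 8)
d = 3 (d = 11 - 1*8 = 11 - 8 = 3)
d*(U(-5)*(6 - 1)) + (-2)² = 3*(2*(6 - 1)) + (-2)² = 3*(2*5) + 4 = 3*10 + 4 = 30 + 4 = 34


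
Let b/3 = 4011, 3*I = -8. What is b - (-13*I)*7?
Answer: 35371/3 ≈ 11790.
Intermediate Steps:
I = -8/3 (I = (⅓)*(-8) = -8/3 ≈ -2.6667)
b = 12033 (b = 3*4011 = 12033)
b - (-13*I)*7 = 12033 - (-13*(-8/3))*7 = 12033 - 104*7/3 = 12033 - 1*728/3 = 12033 - 728/3 = 35371/3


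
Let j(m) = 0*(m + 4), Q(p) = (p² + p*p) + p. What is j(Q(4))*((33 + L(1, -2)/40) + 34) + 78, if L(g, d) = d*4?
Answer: 78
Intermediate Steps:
L(g, d) = 4*d
Q(p) = p + 2*p² (Q(p) = (p² + p²) + p = 2*p² + p = p + 2*p²)
j(m) = 0 (j(m) = 0*(4 + m) = 0)
j(Q(4))*((33 + L(1, -2)/40) + 34) + 78 = 0*((33 + (4*(-2))/40) + 34) + 78 = 0*((33 - 8*1/40) + 34) + 78 = 0*((33 - ⅕) + 34) + 78 = 0*(164/5 + 34) + 78 = 0*(334/5) + 78 = 0 + 78 = 78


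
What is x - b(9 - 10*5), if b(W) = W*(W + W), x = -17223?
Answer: -20585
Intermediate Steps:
b(W) = 2*W² (b(W) = W*(2*W) = 2*W²)
x - b(9 - 10*5) = -17223 - 2*(9 - 10*5)² = -17223 - 2*(9 - 50)² = -17223 - 2*(-41)² = -17223 - 2*1681 = -17223 - 1*3362 = -17223 - 3362 = -20585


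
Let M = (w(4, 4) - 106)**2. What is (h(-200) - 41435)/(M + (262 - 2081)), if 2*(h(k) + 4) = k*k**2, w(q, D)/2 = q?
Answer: -4041439/7785 ≈ -519.13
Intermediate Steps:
w(q, D) = 2*q
M = 9604 (M = (2*4 - 106)**2 = (8 - 106)**2 = (-98)**2 = 9604)
h(k) = -4 + k**3/2 (h(k) = -4 + (k*k**2)/2 = -4 + k**3/2)
(h(-200) - 41435)/(M + (262 - 2081)) = ((-4 + (1/2)*(-200)**3) - 41435)/(9604 + (262 - 2081)) = ((-4 + (1/2)*(-8000000)) - 41435)/(9604 - 1819) = ((-4 - 4000000) - 41435)/7785 = (-4000004 - 41435)*(1/7785) = -4041439*1/7785 = -4041439/7785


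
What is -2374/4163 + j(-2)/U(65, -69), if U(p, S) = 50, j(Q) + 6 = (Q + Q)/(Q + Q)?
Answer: -27903/41630 ≈ -0.67026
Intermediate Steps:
j(Q) = -5 (j(Q) = -6 + (Q + Q)/(Q + Q) = -6 + (2*Q)/((2*Q)) = -6 + (2*Q)*(1/(2*Q)) = -6 + 1 = -5)
-2374/4163 + j(-2)/U(65, -69) = -2374/4163 - 5/50 = -2374*1/4163 - 5*1/50 = -2374/4163 - 1/10 = -27903/41630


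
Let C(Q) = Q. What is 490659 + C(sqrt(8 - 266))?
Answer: 490659 + I*sqrt(258) ≈ 4.9066e+5 + 16.062*I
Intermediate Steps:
490659 + C(sqrt(8 - 266)) = 490659 + sqrt(8 - 266) = 490659 + sqrt(-258) = 490659 + I*sqrt(258)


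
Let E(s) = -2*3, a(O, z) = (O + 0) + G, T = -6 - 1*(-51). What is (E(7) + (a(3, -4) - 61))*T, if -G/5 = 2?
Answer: -3330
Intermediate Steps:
G = -10 (G = -5*2 = -10)
T = 45 (T = -6 + 51 = 45)
a(O, z) = -10 + O (a(O, z) = (O + 0) - 10 = O - 10 = -10 + O)
E(s) = -6
(E(7) + (a(3, -4) - 61))*T = (-6 + ((-10 + 3) - 61))*45 = (-6 + (-7 - 61))*45 = (-6 - 68)*45 = -74*45 = -3330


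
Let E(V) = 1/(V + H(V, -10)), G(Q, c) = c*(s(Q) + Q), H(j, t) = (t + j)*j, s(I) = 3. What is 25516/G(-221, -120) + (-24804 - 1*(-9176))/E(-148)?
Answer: -2374884633941/6540 ≈ -3.6313e+8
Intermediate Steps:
H(j, t) = j*(j + t) (H(j, t) = (j + t)*j = j*(j + t))
G(Q, c) = c*(3 + Q)
E(V) = 1/(V + V*(-10 + V)) (E(V) = 1/(V + V*(V - 10)) = 1/(V + V*(-10 + V)))
25516/G(-221, -120) + (-24804 - 1*(-9176))/E(-148) = 25516/((-120*(3 - 221))) + (-24804 - 1*(-9176))/((1/((-148)*(-9 - 148)))) = 25516/((-120*(-218))) + (-24804 + 9176)/((-1/148/(-157))) = 25516/26160 - 15628/((-1/148*(-1/157))) = 25516*(1/26160) - 15628/1/23236 = 6379/6540 - 15628*23236 = 6379/6540 - 363132208 = -2374884633941/6540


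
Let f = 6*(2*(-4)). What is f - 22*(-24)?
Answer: 480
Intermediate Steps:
f = -48 (f = 6*(-8) = -48)
f - 22*(-24) = -48 - 22*(-24) = -48 + 528 = 480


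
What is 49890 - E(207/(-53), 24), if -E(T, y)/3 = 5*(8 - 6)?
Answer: 49920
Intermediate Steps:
E(T, y) = -30 (E(T, y) = -15*(8 - 6) = -15*2 = -3*10 = -30)
49890 - E(207/(-53), 24) = 49890 - 1*(-30) = 49890 + 30 = 49920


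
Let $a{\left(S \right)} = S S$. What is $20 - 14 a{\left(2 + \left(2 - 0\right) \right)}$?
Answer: $-204$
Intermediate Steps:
$a{\left(S \right)} = S^{2}$
$20 - 14 a{\left(2 + \left(2 - 0\right) \right)} = 20 - 14 \left(2 + \left(2 - 0\right)\right)^{2} = 20 - 14 \left(2 + \left(2 + 0\right)\right)^{2} = 20 - 14 \left(2 + 2\right)^{2} = 20 - 14 \cdot 4^{2} = 20 - 224 = -204$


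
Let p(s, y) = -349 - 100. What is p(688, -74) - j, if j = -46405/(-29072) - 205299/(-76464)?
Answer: -3498702905/7718616 ≈ -453.28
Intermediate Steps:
p(s, y) = -449
j = 33044321/7718616 (j = -46405*(-1/29072) - 205299*(-1/76464) = 46405/29072 + 22811/8496 = 33044321/7718616 ≈ 4.2811)
p(688, -74) - j = -449 - 1*33044321/7718616 = -449 - 33044321/7718616 = -3498702905/7718616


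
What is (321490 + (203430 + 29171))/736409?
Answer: 554091/736409 ≈ 0.75242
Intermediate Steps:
(321490 + (203430 + 29171))/736409 = (321490 + 232601)*(1/736409) = 554091*(1/736409) = 554091/736409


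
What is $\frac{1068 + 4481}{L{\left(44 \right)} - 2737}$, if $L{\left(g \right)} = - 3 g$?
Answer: $- \frac{5549}{2869} \approx -1.9341$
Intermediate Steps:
$\frac{1068 + 4481}{L{\left(44 \right)} - 2737} = \frac{1068 + 4481}{\left(-3\right) 44 - 2737} = \frac{5549}{-132 - 2737} = \frac{5549}{-2869} = 5549 \left(- \frac{1}{2869}\right) = - \frac{5549}{2869}$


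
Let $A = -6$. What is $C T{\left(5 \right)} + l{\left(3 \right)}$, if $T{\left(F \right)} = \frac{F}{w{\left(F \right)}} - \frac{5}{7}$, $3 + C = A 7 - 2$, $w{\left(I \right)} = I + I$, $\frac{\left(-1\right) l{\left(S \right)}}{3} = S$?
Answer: $\frac{15}{14} \approx 1.0714$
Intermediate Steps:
$l{\left(S \right)} = - 3 S$
$w{\left(I \right)} = 2 I$
$C = -47$ ($C = -3 - 44 = -47$)
$T{\left(F \right)} = - \frac{3}{14}$ ($T{\left(F \right)} = \frac{F}{2 F} - \frac{5}{7} = F \frac{1}{2 F} - \frac{5}{7} = \frac{1}{2} - \frac{5}{7} = - \frac{3}{14}$)
$C T{\left(5 \right)} + l{\left(3 \right)} = \left(-47\right) \left(- \frac{3}{14}\right) - 9 = \frac{141}{14} - 9 = \frac{15}{14}$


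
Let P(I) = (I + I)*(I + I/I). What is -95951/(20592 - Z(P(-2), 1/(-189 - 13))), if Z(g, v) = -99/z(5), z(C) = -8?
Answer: -767608/164637 ≈ -4.6624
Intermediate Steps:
P(I) = 2*I*(1 + I) (P(I) = (2*I)*(I + 1) = (2*I)*(1 + I) = 2*I*(1 + I))
Z(g, v) = 99/8 (Z(g, v) = -99/(-8) = -99*(-⅛) = 99/8)
-95951/(20592 - Z(P(-2), 1/(-189 - 13))) = -95951/(20592 - 1*99/8) = -95951/(20592 - 99/8) = -95951/164637/8 = -95951*8/164637 = -767608/164637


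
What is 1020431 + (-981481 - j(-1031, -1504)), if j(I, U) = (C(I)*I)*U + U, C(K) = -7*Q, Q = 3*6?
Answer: 195419078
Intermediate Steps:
Q = 18
C(K) = -126 (C(K) = -7*18 = -126)
j(I, U) = U - 126*I*U (j(I, U) = (-126*I)*U + U = -126*I*U + U = U - 126*I*U)
1020431 + (-981481 - j(-1031, -1504)) = 1020431 + (-981481 - (-1504)*(1 - 126*(-1031))) = 1020431 + (-981481 - (-1504)*(1 + 129906)) = 1020431 + (-981481 - (-1504)*129907) = 1020431 + (-981481 - 1*(-195380128)) = 1020431 + (-981481 + 195380128) = 1020431 + 194398647 = 195419078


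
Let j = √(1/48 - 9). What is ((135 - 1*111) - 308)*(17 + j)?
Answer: -4828 - 71*I*√1293/3 ≈ -4828.0 - 851.01*I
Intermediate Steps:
j = I*√1293/12 (j = √(1/48 - 9) = √(-431/48) = I*√1293/12 ≈ 2.9965*I)
((135 - 1*111) - 308)*(17 + j) = ((135 - 1*111) - 308)*(17 + I*√1293/12) = ((135 - 111) - 308)*(17 + I*√1293/12) = (24 - 308)*(17 + I*√1293/12) = -284*(17 + I*√1293/12) = -4828 - 71*I*√1293/3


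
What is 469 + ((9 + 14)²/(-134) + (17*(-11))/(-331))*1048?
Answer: -68220471/22177 ≈ -3076.2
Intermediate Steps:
469 + ((9 + 14)²/(-134) + (17*(-11))/(-331))*1048 = 469 + (23²*(-1/134) - 187*(-1/331))*1048 = 469 + (529*(-1/134) + 187/331)*1048 = 469 + (-529/134 + 187/331)*1048 = 469 - 150041/44354*1048 = 469 - 78621484/22177 = -68220471/22177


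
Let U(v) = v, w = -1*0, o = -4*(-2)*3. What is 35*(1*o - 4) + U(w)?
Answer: 700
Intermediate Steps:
o = 24 (o = 8*3 = 24)
w = 0
35*(1*o - 4) + U(w) = 35*(1*24 - 4) + 0 = 35*(24 - 4) + 0 = 35*20 + 0 = 700 + 0 = 700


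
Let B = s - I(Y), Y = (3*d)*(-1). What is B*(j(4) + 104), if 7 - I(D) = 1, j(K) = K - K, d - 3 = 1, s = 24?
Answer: 1872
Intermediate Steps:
d = 4 (d = 3 + 1 = 4)
j(K) = 0
Y = -12 (Y = (3*4)*(-1) = 12*(-1) = -12)
I(D) = 6 (I(D) = 7 - 1*1 = 7 - 1 = 6)
B = 18 (B = 24 - 1*6 = 24 - 6 = 18)
B*(j(4) + 104) = 18*(0 + 104) = 18*104 = 1872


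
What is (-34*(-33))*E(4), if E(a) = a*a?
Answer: 17952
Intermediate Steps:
E(a) = a²
(-34*(-33))*E(4) = -34*(-33)*4² = 1122*16 = 17952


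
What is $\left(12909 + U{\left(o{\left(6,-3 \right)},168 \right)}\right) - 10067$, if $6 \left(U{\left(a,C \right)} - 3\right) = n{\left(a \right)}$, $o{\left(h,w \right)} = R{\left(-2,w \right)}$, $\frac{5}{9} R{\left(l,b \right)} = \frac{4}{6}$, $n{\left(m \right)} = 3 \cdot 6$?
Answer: $2848$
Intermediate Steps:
$n{\left(m \right)} = 18$
$R{\left(l,b \right)} = \frac{6}{5}$ ($R{\left(l,b \right)} = \frac{9 \cdot \frac{4}{6}}{5} = \frac{9 \cdot 4 \cdot \frac{1}{6}}{5} = \frac{9}{5} \cdot \frac{2}{3} = \frac{6}{5}$)
$o{\left(h,w \right)} = \frac{6}{5}$
$U{\left(a,C \right)} = 6$ ($U{\left(a,C \right)} = 3 + \frac{1}{6} \cdot 18 = 3 + 3 = 6$)
$\left(12909 + U{\left(o{\left(6,-3 \right)},168 \right)}\right) - 10067 = \left(12909 + 6\right) - 10067 = 12915 - 10067 = 2848$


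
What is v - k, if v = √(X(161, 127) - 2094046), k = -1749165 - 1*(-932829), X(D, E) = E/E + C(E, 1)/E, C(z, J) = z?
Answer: 816336 + 2*I*√523511 ≈ 8.1634e+5 + 1447.1*I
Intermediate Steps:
X(D, E) = 2 (X(D, E) = E/E + E/E = 1 + 1 = 2)
k = -816336 (k = -1749165 + 932829 = -816336)
v = 2*I*√523511 (v = √(2 - 2094046) = √(-2094044) = 2*I*√523511 ≈ 1447.1*I)
v - k = 2*I*√523511 - 1*(-816336) = 2*I*√523511 + 816336 = 816336 + 2*I*√523511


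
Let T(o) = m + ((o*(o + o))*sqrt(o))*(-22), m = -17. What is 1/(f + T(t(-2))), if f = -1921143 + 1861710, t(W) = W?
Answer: I/(2*(-29725*I + 88*sqrt(2))) ≈ -1.6821e-5 + 7.0423e-8*I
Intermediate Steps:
f = -59433
T(o) = -17 - 44*o**(5/2) (T(o) = -17 + ((o*(o + o))*sqrt(o))*(-22) = -17 + ((o*(2*o))*sqrt(o))*(-22) = -17 + ((2*o**2)*sqrt(o))*(-22) = -17 + (2*o**(5/2))*(-22) = -17 - 44*o**(5/2))
1/(f + T(t(-2))) = 1/(-59433 + (-17 - 176*I*sqrt(2))) = 1/(-59450 - 176*I*sqrt(2))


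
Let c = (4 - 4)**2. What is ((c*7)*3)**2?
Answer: 0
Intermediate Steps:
c = 0 (c = 0**2 = 0)
((c*7)*3)**2 = ((0*7)*3)**2 = (0*3)**2 = 0**2 = 0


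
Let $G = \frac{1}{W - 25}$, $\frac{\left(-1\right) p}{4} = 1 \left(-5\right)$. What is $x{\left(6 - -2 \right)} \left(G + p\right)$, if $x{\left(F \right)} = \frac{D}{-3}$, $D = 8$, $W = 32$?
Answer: $- \frac{376}{7} \approx -53.714$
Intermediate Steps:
$p = 20$ ($p = - 4 \cdot 1 \left(-5\right) = \left(-4\right) \left(-5\right) = 20$)
$x{\left(F \right)} = - \frac{8}{3}$ ($x{\left(F \right)} = \frac{8}{-3} = 8 \left(- \frac{1}{3}\right) = - \frac{8}{3}$)
$G = \frac{1}{7}$ ($G = \frac{1}{32 - 25} = \frac{1}{7} \approx 0.14286$)
$x{\left(6 - -2 \right)} \left(G + p\right) = - \frac{8 \left(\frac{1}{7} + 20\right)}{3} = \left(- \frac{8}{3}\right) \frac{141}{7} = - \frac{376}{7}$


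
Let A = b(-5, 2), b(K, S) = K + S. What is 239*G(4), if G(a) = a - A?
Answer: 1673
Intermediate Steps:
A = -3 (A = -5 + 2 = -3)
G(a) = 3 + a (G(a) = a - 1*(-3) = a + 3 = 3 + a)
239*G(4) = 239*(3 + 4) = 239*7 = 1673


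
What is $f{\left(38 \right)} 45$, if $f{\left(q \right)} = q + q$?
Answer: $3420$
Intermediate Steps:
$f{\left(q \right)} = 2 q$
$f{\left(38 \right)} 45 = 2 \cdot 38 \cdot 45 = 76 \cdot 45 = 3420$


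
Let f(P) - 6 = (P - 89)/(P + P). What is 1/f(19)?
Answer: 19/79 ≈ 0.24051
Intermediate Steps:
f(P) = 6 + (-89 + P)/(2*P) (f(P) = 6 + (P - 89)/(P + P) = 6 + (-89 + P)/((2*P)) = 6 + (-89 + P)*(1/(2*P)) = 6 + (-89 + P)/(2*P))
1/f(19) = 1/((½)*(-89 + 13*19)/19) = 1/((½)*(1/19)*(-89 + 247)) = 1/((½)*(1/19)*158) = 1/(79/19) = 19/79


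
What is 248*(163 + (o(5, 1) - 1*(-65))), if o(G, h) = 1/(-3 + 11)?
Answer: 56575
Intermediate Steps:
o(G, h) = ⅛ (o(G, h) = 1/8 = ⅛)
248*(163 + (o(5, 1) - 1*(-65))) = 248*(163 + (⅛ - 1*(-65))) = 248*(163 + (⅛ + 65)) = 248*(163 + 521/8) = 248*(1825/8) = 56575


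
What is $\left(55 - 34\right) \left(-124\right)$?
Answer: $-2604$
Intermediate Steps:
$\left(55 - 34\right) \left(-124\right) = 21 \left(-124\right) = -2604$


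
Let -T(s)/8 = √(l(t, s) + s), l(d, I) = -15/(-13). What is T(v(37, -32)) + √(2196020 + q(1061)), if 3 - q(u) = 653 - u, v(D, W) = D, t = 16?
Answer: √2196431 - 32*√403/13 ≈ 1432.6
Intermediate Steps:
l(d, I) = 15/13 (l(d, I) = -15*(-1/13) = 15/13)
q(u) = -650 + u (q(u) = 3 - (653 - u) = 3 + (-653 + u) = -650 + u)
T(s) = -8*√(15/13 + s)
T(v(37, -32)) + √(2196020 + q(1061)) = -8*√(195 + 169*37)/13 + √(2196020 + (-650 + 1061)) = -8*√(195 + 6253)/13 + √(2196020 + 411) = -32*√403/13 + √2196431 = √2196431 - 32*√403/13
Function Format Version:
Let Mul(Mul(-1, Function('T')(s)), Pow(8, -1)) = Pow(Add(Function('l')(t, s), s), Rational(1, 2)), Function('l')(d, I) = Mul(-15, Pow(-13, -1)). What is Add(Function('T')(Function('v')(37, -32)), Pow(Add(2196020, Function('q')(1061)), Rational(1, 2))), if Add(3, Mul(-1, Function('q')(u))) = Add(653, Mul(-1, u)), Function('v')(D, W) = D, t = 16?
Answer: Add(Pow(2196431, Rational(1, 2)), Mul(Rational(-32, 13), Pow(403, Rational(1, 2)))) ≈ 1432.6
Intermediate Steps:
Function('l')(d, I) = Rational(15, 13) (Function('l')(d, I) = Mul(-15, Rational(-1, 13)) = Rational(15, 13))
Function('q')(u) = Add(-650, u) (Function('q')(u) = Add(3, Mul(-1, Add(653, Mul(-1, u)))) = Add(3, Add(-653, u)) = Add(-650, u))
Function('T')(s) = Mul(-8, Pow(Add(Rational(15, 13), s), Rational(1, 2)))
Add(Function('T')(Function('v')(37, -32)), Pow(Add(2196020, Function('q')(1061)), Rational(1, 2))) = Add(Mul(Rational(-8, 13), Pow(Add(195, Mul(169, 37)), Rational(1, 2))), Pow(Add(2196020, Add(-650, 1061)), Rational(1, 2))) = Add(Mul(Rational(-8, 13), Pow(Add(195, 6253), Rational(1, 2))), Pow(Add(2196020, 411), Rational(1, 2))) = Add(Mul(Rational(-8, 13), Pow(6448, Rational(1, 2))), Pow(2196431, Rational(1, 2))) = Add(Mul(Rational(-8, 13), Mul(4, Pow(403, Rational(1, 2)))), Pow(2196431, Rational(1, 2))) = Add(Mul(Rational(-32, 13), Pow(403, Rational(1, 2))), Pow(2196431, Rational(1, 2))) = Add(Pow(2196431, Rational(1, 2)), Mul(Rational(-32, 13), Pow(403, Rational(1, 2))))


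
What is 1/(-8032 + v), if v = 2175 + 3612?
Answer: -1/2245 ≈ -0.00044543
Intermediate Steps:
v = 5787
1/(-8032 + v) = 1/(-8032 + 5787) = 1/(-2245) = -1/2245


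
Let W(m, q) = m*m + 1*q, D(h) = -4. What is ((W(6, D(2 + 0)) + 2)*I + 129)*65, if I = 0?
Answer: 8385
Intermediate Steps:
W(m, q) = q + m² (W(m, q) = m² + q = q + m²)
((W(6, D(2 + 0)) + 2)*I + 129)*65 = (((-4 + 6²) + 2)*0 + 129)*65 = (((-4 + 36) + 2)*0 + 129)*65 = ((32 + 2)*0 + 129)*65 = (34*0 + 129)*65 = (0 + 129)*65 = 129*65 = 8385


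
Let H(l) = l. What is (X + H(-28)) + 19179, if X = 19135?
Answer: 38286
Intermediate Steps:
(X + H(-28)) + 19179 = (19135 - 28) + 19179 = 19107 + 19179 = 38286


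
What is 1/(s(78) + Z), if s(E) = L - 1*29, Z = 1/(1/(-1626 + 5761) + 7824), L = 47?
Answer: 32352241/582344473 ≈ 0.055555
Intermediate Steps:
Z = 4135/32352241 (Z = 1/(1/4135 + 7824) = 1/(32352241/4135) = 4135/32352241 ≈ 0.00012781)
s(E) = 18 (s(E) = 47 - 1*29 = 47 - 29 = 18)
1/(s(78) + Z) = 1/(18 + 4135/32352241) = 1/(582344473/32352241) = 32352241/582344473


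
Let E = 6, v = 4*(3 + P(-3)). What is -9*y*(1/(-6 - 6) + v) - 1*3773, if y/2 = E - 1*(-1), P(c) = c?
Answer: -7525/2 ≈ -3762.5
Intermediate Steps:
v = 0 (v = 4*(3 - 3) = 4*0 = 0)
y = 14 (y = 2*(6 - 1*(-1)) = 2*(6 + 1) = 2*7 = 14)
-9*y*(1/(-6 - 6) + v) - 1*3773 = -126*(1/(-6 - 6) + 0) - 1*3773 = -126*(1/(-12) + 0) - 3773 = -126*(-1/12 + 0) - 3773 = -126*(-1)/12 - 3773 = -9*(-7/6) - 3773 = 21/2 - 3773 = -7525/2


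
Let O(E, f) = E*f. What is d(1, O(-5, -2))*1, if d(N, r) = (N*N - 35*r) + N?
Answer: -348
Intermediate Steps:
d(N, r) = N + N**2 - 35*r (d(N, r) = (N**2 - 35*r) + N = N + N**2 - 35*r)
d(1, O(-5, -2))*1 = (1 + 1**2 - (-175)*(-2))*1 = (1 + 1 - 35*10)*1 = (1 + 1 - 350)*1 = -348*1 = -348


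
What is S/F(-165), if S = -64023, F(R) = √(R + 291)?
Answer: -21341*√14/14 ≈ -5703.6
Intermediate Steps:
F(R) = √(291 + R)
S/F(-165) = -64023/√(291 - 165) = -64023*√14/42 = -21341*√14/14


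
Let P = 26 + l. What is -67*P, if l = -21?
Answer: -335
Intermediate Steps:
P = 5 (P = 26 - 21 = 5)
-67*P = -67*5 = -335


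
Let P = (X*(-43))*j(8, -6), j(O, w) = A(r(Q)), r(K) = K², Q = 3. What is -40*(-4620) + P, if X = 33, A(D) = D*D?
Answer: 69861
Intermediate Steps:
A(D) = D²
j(O, w) = 81 (j(O, w) = (3²)² = 9² = 81)
P = -114939 (P = (33*(-43))*81 = -1419*81 = -114939)
-40*(-4620) + P = -40*(-4620) - 114939 = 184800 - 114939 = 69861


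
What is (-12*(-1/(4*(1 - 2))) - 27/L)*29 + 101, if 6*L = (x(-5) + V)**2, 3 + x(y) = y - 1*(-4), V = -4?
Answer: -1901/32 ≈ -59.406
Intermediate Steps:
x(y) = 1 + y (x(y) = -3 + (y - 1*(-4)) = -3 + (y + 4) = -3 + (4 + y) = 1 + y)
L = 32/3 (L = ((1 - 5) - 4)**2/6 = (-4 - 4)**2/6 = (1/6)*(-8)**2 = (1/6)*64 = 32/3 ≈ 10.667)
(-12*(-1/(4*(1 - 2))) - 27/L)*29 + 101 = (-12*(-1/(4*(1 - 2))) - 27/32/3)*29 + 101 = (-12/((-1*(-4))) - 27*3/32)*29 + 101 = (-12/4 - 81/32)*29 + 101 = (-12*1/4 - 81/32)*29 + 101 = (-3 - 81/32)*29 + 101 = -177/32*29 + 101 = -5133/32 + 101 = -1901/32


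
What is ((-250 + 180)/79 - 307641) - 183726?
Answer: -38818063/79 ≈ -4.9137e+5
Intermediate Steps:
((-250 + 180)/79 - 307641) - 183726 = ((1/79)*(-70) - 307641) - 183726 = (-70/79 - 307641) - 183726 = -24303709/79 - 183726 = -38818063/79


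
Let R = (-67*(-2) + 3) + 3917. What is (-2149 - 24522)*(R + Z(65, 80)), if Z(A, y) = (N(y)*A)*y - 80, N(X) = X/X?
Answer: -244679754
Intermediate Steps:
N(X) = 1
Z(A, y) = -80 + A*y (Z(A, y) = (1*A)*y - 80 = A*y - 80 = -80 + A*y)
R = 4054 (R = (134 + 3) + 3917 = 137 + 3917 = 4054)
(-2149 - 24522)*(R + Z(65, 80)) = (-2149 - 24522)*(4054 + (-80 + 65*80)) = -26671*(4054 + (-80 + 5200)) = -26671*(4054 + 5120) = -26671*9174 = -244679754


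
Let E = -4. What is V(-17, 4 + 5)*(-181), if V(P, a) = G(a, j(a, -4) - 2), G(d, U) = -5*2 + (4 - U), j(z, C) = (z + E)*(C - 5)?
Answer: -7421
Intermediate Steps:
j(z, C) = (-5 + C)*(-4 + z) (j(z, C) = (z - 4)*(C - 5) = (-4 + z)*(-5 + C) = (-5 + C)*(-4 + z))
G(d, U) = -6 - U (G(d, U) = -10 + (4 - U) = -6 - U)
V(P, a) = -40 + 9*a (V(P, a) = -6 - ((20 - 5*a - 4*(-4) - 4*a) - 2) = -6 - ((20 - 5*a + 16 - 4*a) - 2) = -6 - ((36 - 9*a) - 2) = -6 - (34 - 9*a) = -6 + (-34 + 9*a) = -40 + 9*a)
V(-17, 4 + 5)*(-181) = (-40 + 9*(4 + 5))*(-181) = (-40 + 9*9)*(-181) = (-40 + 81)*(-181) = 41*(-181) = -7421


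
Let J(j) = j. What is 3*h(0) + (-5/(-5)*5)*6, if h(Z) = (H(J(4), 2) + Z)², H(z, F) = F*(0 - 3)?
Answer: 138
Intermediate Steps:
H(z, F) = -3*F (H(z, F) = F*(-3) = -3*F)
h(Z) = (-6 + Z)² (h(Z) = (-3*2 + Z)² = (-6 + Z)²)
3*h(0) + (-5/(-5)*5)*6 = 3*(-6 + 0)² + (-5/(-5)*5)*6 = 3*(-6)² + (-5*(-⅕)*5)*6 = 3*36 + (1*5)*6 = 108 + 5*6 = 108 + 30 = 138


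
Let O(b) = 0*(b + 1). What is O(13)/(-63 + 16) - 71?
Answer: -71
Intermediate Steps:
O(b) = 0 (O(b) = 0*(1 + b) = 0)
O(13)/(-63 + 16) - 71 = 0/(-63 + 16) - 71 = 0/(-47) - 71 = -1/47*0 - 71 = 0 - 71 = -71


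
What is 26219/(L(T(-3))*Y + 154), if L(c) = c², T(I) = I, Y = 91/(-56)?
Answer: 209752/1115 ≈ 188.12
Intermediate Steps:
Y = -13/8 (Y = 91*(-1/56) = -13/8 ≈ -1.6250)
26219/(L(T(-3))*Y + 154) = 26219/((-3)²*(-13/8) + 154) = 26219/(9*(-13/8) + 154) = 26219/(-117/8 + 154) = 26219/(1115/8) = 26219*(8/1115) = 209752/1115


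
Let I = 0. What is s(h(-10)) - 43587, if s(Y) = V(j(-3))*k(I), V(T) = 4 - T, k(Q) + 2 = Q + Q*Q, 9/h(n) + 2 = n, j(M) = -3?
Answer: -43601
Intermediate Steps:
h(n) = 9/(-2 + n)
k(Q) = -2 + Q + Q² (k(Q) = -2 + (Q + Q*Q) = -2 + (Q + Q²) = -2 + Q + Q²)
s(Y) = -14 (s(Y) = (4 - 1*(-3))*(-2 + 0 + 0²) = (4 + 3)*(-2 + 0 + 0) = 7*(-2) = -14)
s(h(-10)) - 43587 = -14 - 43587 = -43601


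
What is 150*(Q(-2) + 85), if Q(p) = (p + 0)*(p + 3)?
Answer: 12450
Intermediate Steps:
Q(p) = p*(3 + p)
150*(Q(-2) + 85) = 150*(-2*(3 - 2) + 85) = 150*(-2*1 + 85) = 150*(-2 + 85) = 150*83 = 12450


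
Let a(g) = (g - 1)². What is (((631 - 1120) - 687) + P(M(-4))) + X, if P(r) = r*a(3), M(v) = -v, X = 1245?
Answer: 85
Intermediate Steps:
a(g) = (-1 + g)²
P(r) = 4*r (P(r) = r*(-1 + 3)² = r*2² = r*4 = 4*r)
(((631 - 1120) - 687) + P(M(-4))) + X = (((631 - 1120) - 687) + 4*(-1*(-4))) + 1245 = ((-489 - 687) + 4*4) + 1245 = (-1176 + 16) + 1245 = -1160 + 1245 = 85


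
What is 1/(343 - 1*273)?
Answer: 1/70 ≈ 0.014286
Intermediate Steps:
1/(343 - 1*273) = 1/(343 - 273) = 1/70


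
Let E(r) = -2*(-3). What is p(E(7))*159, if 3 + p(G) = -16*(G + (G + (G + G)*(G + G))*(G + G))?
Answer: -4594941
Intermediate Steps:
E(r) = 6
p(G) = -3 - 16*G - 32*G*(G + 4*G²) (p(G) = -3 - 16*(G + (G + (G + G)*(G + G))*(G + G)) = -3 - 16*(G + (G + (2*G)*(2*G))*(2*G)) = -3 - 16*(G + (G + 4*G²)*(2*G)) = -3 - 16*(G + 2*G*(G + 4*G²)) = -3 + (-16*G - 32*G*(G + 4*G²)) = -3 - 16*G - 32*G*(G + 4*G²))
p(E(7))*159 = (-3 - 128*6³ - 32*6² - 16*6)*159 = (-3 - 128*216 - 32*36 - 96)*159 = (-3 - 27648 - 1152 - 96)*159 = -28899*159 = -4594941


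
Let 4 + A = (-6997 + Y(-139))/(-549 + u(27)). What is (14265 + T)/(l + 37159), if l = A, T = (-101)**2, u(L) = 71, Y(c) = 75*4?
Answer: 11694748/17766787 ≈ 0.65824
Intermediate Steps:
Y(c) = 300
T = 10201
A = 4785/478 (A = -4 + (-6997 + 300)/(-549 + 71) = -4 - 6697/(-478) = -4 - 6697*(-1/478) = -4 + 6697/478 = 4785/478 ≈ 10.010)
l = 4785/478 ≈ 10.010
(14265 + T)/(l + 37159) = (14265 + 10201)/(4785/478 + 37159) = 24466/(17766787/478) = 24466*(478/17766787) = 11694748/17766787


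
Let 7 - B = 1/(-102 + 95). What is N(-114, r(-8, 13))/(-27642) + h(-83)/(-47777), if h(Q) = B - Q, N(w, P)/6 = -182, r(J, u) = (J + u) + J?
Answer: 57960881/1540760473 ≈ 0.037618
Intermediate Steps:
r(J, u) = u + 2*J
B = 50/7 (B = 7 - 1/(-102 + 95) = 7 - 1/(-7) = 7 - 1*(-1/7) = 7 + 1/7 = 50/7 ≈ 7.1429)
N(w, P) = -1092 (N(w, P) = 6*(-182) = -1092)
h(Q) = 50/7 - Q
N(-114, r(-8, 13))/(-27642) + h(-83)/(-47777) = -1092/(-27642) + (50/7 - 1*(-83))/(-47777) = -1092*(-1/27642) + (50/7 + 83)*(-1/47777) = 182/4607 + (631/7)*(-1/47777) = 182/4607 - 631/334439 = 57960881/1540760473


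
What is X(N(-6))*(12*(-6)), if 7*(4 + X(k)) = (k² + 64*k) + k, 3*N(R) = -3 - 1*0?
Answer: 6624/7 ≈ 946.29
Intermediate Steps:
N(R) = -1 (N(R) = (-3 - 1*0)/3 = (-3 + 0)/3 = (⅓)*(-3) = -1)
X(k) = -4 + k²/7 + 65*k/7 (X(k) = -4 + ((k² + 64*k) + k)/7 = -4 + (k² + 65*k)/7 = -4 + (k²/7 + 65*k/7) = -4 + k²/7 + 65*k/7)
X(N(-6))*(12*(-6)) = (-4 + (⅐)*(-1)² + (65/7)*(-1))*(12*(-6)) = (-4 + (⅐)*1 - 65/7)*(-72) = (-4 + ⅐ - 65/7)*(-72) = -92/7*(-72) = 6624/7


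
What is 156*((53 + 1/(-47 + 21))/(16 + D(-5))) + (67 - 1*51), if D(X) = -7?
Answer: 934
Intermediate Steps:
156*((53 + 1/(-47 + 21))/(16 + D(-5))) + (67 - 1*51) = 156*((53 + 1/(-47 + 21))/(16 - 7)) + (67 - 1*51) = 156*((53 + 1/(-26))/9) + (67 - 51) = 156*((53 - 1/26)*(⅑)) + 16 = 156*((1377/26)*(⅑)) + 16 = 156*(153/26) + 16 = 918 + 16 = 934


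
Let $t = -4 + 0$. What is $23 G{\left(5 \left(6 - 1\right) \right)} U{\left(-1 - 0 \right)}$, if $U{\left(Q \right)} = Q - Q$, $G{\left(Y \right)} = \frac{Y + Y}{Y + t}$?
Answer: $0$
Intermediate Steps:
$t = -4$
$G{\left(Y \right)} = \frac{2 Y}{-4 + Y}$ ($G{\left(Y \right)} = \frac{Y + Y}{Y - 4} = \frac{2 Y}{-4 + Y}$)
$U{\left(Q \right)} = 0$
$23 G{\left(5 \left(6 - 1\right) \right)} U{\left(-1 - 0 \right)} = 23 \frac{2 \cdot 5 \left(6 - 1\right)}{-4 + 5 \left(6 - 1\right)} 0 = 23 \frac{2 \cdot 5 \cdot 5}{-4 + 5 \cdot 5} \cdot 0 = 23 \cdot 2 \cdot 25 \frac{1}{-4 + 25} \cdot 0 = 23 \cdot 2 \cdot 25 \cdot \frac{1}{21} \cdot 0 = 23 \cdot \frac{50}{21} \cdot 0 = \frac{1150}{21} \cdot 0 = 0$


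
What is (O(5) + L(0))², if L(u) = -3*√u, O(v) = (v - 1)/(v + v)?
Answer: 4/25 ≈ 0.16000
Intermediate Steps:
O(v) = (-1 + v)/(2*v) (O(v) = (-1 + v)/((2*v)) = (-1 + v)*(1/(2*v)) = (-1 + v)/(2*v))
(O(5) + L(0))² = ((½)*(-1 + 5)/5 - 3*√0)² = ((½)*(⅕)*4 - 3*0)² = (⅖ + 0)² = (⅖)² = 4/25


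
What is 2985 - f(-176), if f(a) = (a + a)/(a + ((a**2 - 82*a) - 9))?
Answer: 134991007/45223 ≈ 2985.0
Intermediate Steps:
f(a) = 2*a/(-9 + a**2 - 81*a) (f(a) = (2*a)/(a + (-9 + a**2 - 82*a)) = (2*a)/(-9 + a**2 - 81*a) = 2*a/(-9 + a**2 - 81*a))
2985 - f(-176) = 2985 - 2*(-176)/(-9 + (-176)**2 - 81*(-176)) = 2985 - 2*(-176)/(-9 + 30976 + 14256) = 2985 - 2*(-176)/45223 = 2985 - 1*(-352/45223) = 2985 + 352/45223 = 134991007/45223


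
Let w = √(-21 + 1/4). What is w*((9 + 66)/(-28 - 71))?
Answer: -25*I*√83/66 ≈ -3.4509*I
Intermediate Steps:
w = I*√83/2 (w = √(-21 + ¼) = √(-83/4) = I*√83/2 ≈ 4.5552*I)
w*((9 + 66)/(-28 - 71)) = (I*√83/2)*((9 + 66)/(-28 - 71)) = (I*√83/2)*(75/(-99)) = (I*√83/2)*(75*(-1/99)) = (I*√83/2)*(-25/33) = -25*I*√83/66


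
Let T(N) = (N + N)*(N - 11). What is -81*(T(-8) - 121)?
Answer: -14823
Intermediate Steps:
T(N) = 2*N*(-11 + N) (T(N) = (2*N)*(-11 + N) = 2*N*(-11 + N))
-81*(T(-8) - 121) = -81*(2*(-8)*(-11 - 8) - 121) = -81*(2*(-8)*(-19) - 121) = -81*(304 - 121) = -81*183 = -14823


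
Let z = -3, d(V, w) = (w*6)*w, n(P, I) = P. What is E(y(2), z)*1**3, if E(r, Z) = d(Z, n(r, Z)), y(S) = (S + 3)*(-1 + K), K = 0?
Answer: 150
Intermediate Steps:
d(V, w) = 6*w**2 (d(V, w) = (6*w)*w = 6*w**2)
y(S) = -3 - S (y(S) = (S + 3)*(-1 + 0) = (3 + S)*(-1) = -3 - S)
E(r, Z) = 6*r**2
E(y(2), z)*1**3 = (6*(-3 - 1*2)**2)*1**3 = (6*(-3 - 2)**2)*1 = (6*(-5)**2)*1 = (6*25)*1 = 150*1 = 150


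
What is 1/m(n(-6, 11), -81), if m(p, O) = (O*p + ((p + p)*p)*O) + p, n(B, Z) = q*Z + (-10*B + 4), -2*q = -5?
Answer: -2/2727249 ≈ -7.3334e-7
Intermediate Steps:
q = 5/2 (q = -½*(-5) = 5/2 ≈ 2.5000)
n(B, Z) = 4 - 10*B + 5*Z/2 (n(B, Z) = 5*Z/2 + (-10*B + 4) = 5*Z/2 + (4 - 10*B) = 4 - 10*B + 5*Z/2)
m(p, O) = p + O*p + 2*O*p² (m(p, O) = (O*p + ((2*p)*p)*O) + p = (O*p + (2*p²)*O) + p = (O*p + 2*O*p²) + p = p + O*p + 2*O*p²)
1/m(n(-6, 11), -81) = 1/((4 - 10*(-6) + (5/2)*11)*(1 - 81 + 2*(-81)*(4 - 10*(-6) + (5/2)*11))) = 1/((4 + 60 + 55/2)*(1 - 81 + 2*(-81)*(4 + 60 + 55/2))) = 1/(183*(1 - 81 + 2*(-81)*(183/2))/2) = 1/(183*(1 - 81 - 14823)/2) = 1/((183/2)*(-14903)) = 1/(-2727249/2) = -2/2727249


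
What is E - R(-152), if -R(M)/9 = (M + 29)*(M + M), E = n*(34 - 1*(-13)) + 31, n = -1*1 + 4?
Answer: 336700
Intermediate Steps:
n = 3 (n = -1 + 4 = 3)
E = 172 (E = 3*(34 - 1*(-13)) + 31 = 3*(34 + 13) + 31 = 3*47 + 31 = 141 + 31 = 172)
R(M) = -18*M*(29 + M) (R(M) = -9*(M + 29)*(M + M) = -9*(29 + M)*2*M = -18*M*(29 + M))
E - R(-152) = 172 - (-18)*(-152)*(29 - 152) = 172 - (-18)*(-152)*(-123) = 172 - 1*(-336528) = 172 + 336528 = 336700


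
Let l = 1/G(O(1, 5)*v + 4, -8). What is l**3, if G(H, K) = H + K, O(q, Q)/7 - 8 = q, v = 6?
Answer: 1/52313624 ≈ 1.9115e-8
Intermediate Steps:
O(q, Q) = 56 + 7*q
l = 1/374 (l = 1/(((56 + 7*1)*6 + 4) - 8) = 1/(((56 + 7)*6 + 4) - 8) = 1/((63*6 + 4) - 8) = 1/((378 + 4) - 8) = 1/(382 - 8) = 1/374 ≈ 0.0026738)
l**3 = (1/374)**3 = 1/52313624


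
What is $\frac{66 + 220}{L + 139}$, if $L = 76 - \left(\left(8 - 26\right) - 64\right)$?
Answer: $\frac{26}{27} \approx 0.96296$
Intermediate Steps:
$L = 158$ ($L = 76 - \left(-18 - 64\right) = 76 - -82 = 76 + 82 = 158$)
$\frac{66 + 220}{L + 139} = \frac{66 + 220}{158 + 139} = \frac{286}{297} = 286 \cdot \frac{1}{297} = \frac{26}{27}$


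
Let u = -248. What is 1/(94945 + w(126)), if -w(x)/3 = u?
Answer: 1/95689 ≈ 1.0451e-5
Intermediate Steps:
w(x) = 744 (w(x) = -3*(-248) = 744)
1/(94945 + w(126)) = 1/(94945 + 744) = 1/95689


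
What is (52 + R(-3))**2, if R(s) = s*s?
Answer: 3721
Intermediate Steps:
R(s) = s**2
(52 + R(-3))**2 = (52 + (-3)**2)**2 = (52 + 9)**2 = 61**2 = 3721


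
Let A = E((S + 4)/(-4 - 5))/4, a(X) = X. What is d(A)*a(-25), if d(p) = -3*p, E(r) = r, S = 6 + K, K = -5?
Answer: -125/12 ≈ -10.417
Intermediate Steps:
S = 1 (S = 6 - 5 = 1)
A = -5/36 (A = ((1 + 4)/(-4 - 5))/4 = (5/(-9))*(¼) = (5*(-⅑))*(¼) = -5/9*¼ = -5/36 ≈ -0.13889)
d(A)*a(-25) = -3*(-5/36)*(-25) = (5/12)*(-25) = -125/12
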